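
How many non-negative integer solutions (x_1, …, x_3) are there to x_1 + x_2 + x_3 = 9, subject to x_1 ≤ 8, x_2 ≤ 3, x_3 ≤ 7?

30

Ignoring the caps, the number of non-negative solutions to x_1+…+x_3 = 9 is C(11,2) = 55.
Subtract solutions that violate a single cap (substitute x_i' = x_i − (cap_i+1)): x_1 ≥ 9 gives C(2,2) = 1; x_2 ≥ 4 gives C(7,2) = 21; x_3 ≥ 8 gives C(3,2) = 3. Together 25.
No two caps can be exceeded simultaneously, so the pair terms are all 0.
By inclusion–exclusion the count is 55 − 25 + 0 = 30.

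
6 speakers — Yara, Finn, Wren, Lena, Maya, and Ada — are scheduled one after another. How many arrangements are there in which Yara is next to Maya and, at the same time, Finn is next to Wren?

96

Treat {Yara,Maya} as one block (2 orders) and {Finn,Wren} as another (2 orders).
That leaves 4 units to arrange: 2 × 2 × 4! = 4 × 24 = 96.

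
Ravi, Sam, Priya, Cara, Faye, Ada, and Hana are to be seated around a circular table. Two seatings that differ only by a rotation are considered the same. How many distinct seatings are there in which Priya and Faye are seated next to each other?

240

Glue Priya and Faye into a block (2 internal orders). Seating 6 units around a circle gives (5)! arrangements.
So 2 × (5)! = 2 × 120 = 240.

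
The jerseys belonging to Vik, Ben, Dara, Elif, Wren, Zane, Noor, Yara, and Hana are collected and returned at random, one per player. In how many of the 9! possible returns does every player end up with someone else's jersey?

133496

This is the derangement count D_9: permutations of 9 items with no fixed point.
By inclusion–exclusion this is Σ_{j=0}^{9} (−1)^j C(9,j)·(9−j)!.
Computing: 362880 − 362880 + 181440 − 60480 + 15120 − 3024 + 504 − 72 + 9 − 1 = 133496.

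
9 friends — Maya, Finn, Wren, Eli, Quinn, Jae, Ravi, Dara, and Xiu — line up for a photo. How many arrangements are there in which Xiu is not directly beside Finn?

282240

There are 9! = 362880 arrangements in all. If Xiu and Finn are adjacent, merging them into one block gives 2·(8)! = 80640 arrangements.
So 362880 − 80640 = 282240 arrangements keep them apart.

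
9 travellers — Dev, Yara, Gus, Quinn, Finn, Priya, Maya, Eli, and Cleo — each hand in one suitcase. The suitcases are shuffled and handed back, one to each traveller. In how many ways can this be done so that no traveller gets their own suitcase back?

133496

This is the derangement count D_9: permutations of 9 items with no fixed point.
By inclusion–exclusion this is Σ_{j=0}^{9} (−1)^j C(9,j)·(9−j)!.
Computing: 362880 − 362880 + 181440 − 60480 + 15120 − 3024 + 504 − 72 + 9 − 1 = 133496.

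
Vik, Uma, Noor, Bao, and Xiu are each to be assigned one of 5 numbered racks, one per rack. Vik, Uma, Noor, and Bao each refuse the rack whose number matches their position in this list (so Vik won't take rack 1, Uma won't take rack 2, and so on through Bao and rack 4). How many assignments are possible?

Let Aᵢ (for 1 ≤ i ≤ 4) be the placements that put person i in their forbidden rack. Any j of these fix j positions, leaving (5−j)! ways to fill the rest, and there are C(4,j) ways to pick which j.
By inclusion–exclusion, the number of valid placements is Σ_{j=0}^{4} (−1)^j C(4,j)·(5−j)!.
Computing: 120 − 96 + 36 − 8 + 1 = 53.

53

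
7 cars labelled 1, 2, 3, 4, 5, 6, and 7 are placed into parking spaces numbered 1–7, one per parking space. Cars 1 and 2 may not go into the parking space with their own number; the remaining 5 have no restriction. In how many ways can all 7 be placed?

3720

Let Aᵢ (for i ∈ {1, 2}) be the placements that put car i in its forbidden parking space. Any j of these fix j positions, leaving (7−j)! ways to fill the rest, and there are C(2,j) ways to pick which j.
By inclusion–exclusion, the number of valid placements is Σ_{j=0}^{2} (−1)^j C(2,j)·(7−j)!.
Computing: 5040 − 1440 + 120 = 3720.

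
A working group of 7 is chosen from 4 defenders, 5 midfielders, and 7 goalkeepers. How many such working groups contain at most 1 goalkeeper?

624

Split by how many goalkeepers are chosen (0 through 1).
Sum: C(7,0)·C(9,7) + C(7,1)·C(9,6) = 36 + 588 = 624.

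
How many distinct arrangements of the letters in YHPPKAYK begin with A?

Fix A in the first position and arrange the remaining 7 letters.
Those 7 letters have K appearing twice, P appearing twice, and Y appearing twice, giving (7)!/(2!·2!·2!) = 630.

630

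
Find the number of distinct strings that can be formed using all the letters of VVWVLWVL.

420

Letter multiplicities in VVWVLWVL: L×2, V×4, W×2.
The number of distinct arrangements is 8!/(4!·2!·2!) = 40320/96 = 420.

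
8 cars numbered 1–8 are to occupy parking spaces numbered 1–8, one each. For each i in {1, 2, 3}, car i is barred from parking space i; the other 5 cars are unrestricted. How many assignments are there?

Let Aᵢ (for i ∈ {1, 2, 3}) be the placements that put car i in its forbidden parking space. Any j of these fix j positions, leaving (8−j)! ways to fill the rest, and there are C(3,j) ways to pick which j.
By inclusion–exclusion, the number of valid placements is Σ_{j=0}^{3} (−1)^j C(3,j)·(8−j)!.
Computing: 40320 − 15120 + 2160 − 120 = 27240.

27240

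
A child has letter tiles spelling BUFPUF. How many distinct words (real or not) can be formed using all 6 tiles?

180

The 6 letters of BUFPUF have repeats: F appearing twice and U appearing twice.
The number of distinct arrangements is 6!/(2!·2!) = 720/4 = 180.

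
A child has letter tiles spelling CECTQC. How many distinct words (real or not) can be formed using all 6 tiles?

The 6 letters of CECTQC have repeats: C appearing 3 times.
So there are 6! / (3!) = 120 distinguishable arrangements.

120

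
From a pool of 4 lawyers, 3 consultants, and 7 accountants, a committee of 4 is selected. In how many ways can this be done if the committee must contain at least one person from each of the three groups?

Unrestricted: C(14,4) = 1001 ways to pick any 4 of the 14.
Selections missing a whole group: no lawyers → C(10,4) = 210; no consultants → C(11,4) = 330; no accountants → C(7,4) = 35.
Add back selections omitting two groups (i.e. drawn from a single group): C(4,4) + C(3,4) + C(7,4) = 36.
By inclusion–exclusion: 1001 − 575 + 36 = 462.

462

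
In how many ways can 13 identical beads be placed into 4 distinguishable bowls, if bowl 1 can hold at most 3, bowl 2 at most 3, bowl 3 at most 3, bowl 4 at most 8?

Without the upper bounds there are C(16,3) = 560 ways to split 13 among 4 bowls.
Subtract solutions that violate a single cap (substitute x_i' = x_i − (cap_i+1)): x_1 ≥ 4 gives C(12,3) = 220; x_2 ≥ 4 gives C(12,3) = 220; x_3 ≥ 4 gives C(12,3) = 220; x_4 ≥ 9 gives C(7,3) = 35. Together 695.
Add back pairs where two caps are both exceeded: 56 + 56 + 1 + 56 + 1 + 1 = 171.
Subtract triples: 4 + 0 + 0 + 0 = 4.
By inclusion–exclusion the count is 560 − 695 + 171 − 4 = 32.

32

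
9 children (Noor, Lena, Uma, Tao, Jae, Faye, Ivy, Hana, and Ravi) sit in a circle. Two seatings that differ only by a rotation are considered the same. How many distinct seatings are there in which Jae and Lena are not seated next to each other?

All circular seatings of 9 people number (8)! = 40320.
Those with Jae next to Lena: fuse the pair into one unit and seat 8 units around a circle — 2·(7)! = 10080.
Subtracting, 40320 − 10080 = 30240.

30240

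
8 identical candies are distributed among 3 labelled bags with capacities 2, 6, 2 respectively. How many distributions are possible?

Without the upper bounds there are C(10,2) = 45 ways to split 8 among 3 bags.
Subtract solutions that violate a single cap (substitute x_i' = x_i − (cap_i+1)): x_1 ≥ 3 gives C(7,2) = 21; x_2 ≥ 7 gives C(3,2) = 3; x_3 ≥ 3 gives C(7,2) = 21. Together 45.
Add back pairs where two caps are both exceeded: 0 + 6 + 0 = 6.
By inclusion–exclusion the count is 45 − 45 + 6 = 6.

6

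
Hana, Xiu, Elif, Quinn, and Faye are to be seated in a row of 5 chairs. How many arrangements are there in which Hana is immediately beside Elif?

48

Glue Hana and Elif into one block (2 internal orders), leaving 4 units to arrange in a row.
So the count is 2·(4)! = 48.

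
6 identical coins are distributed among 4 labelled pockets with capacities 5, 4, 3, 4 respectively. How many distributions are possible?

65

Ignoring the caps, the number of non-negative solutions to x_1+…+x_4 = 6 is C(9,3) = 84.
Subtract solutions that violate a single cap (substitute x_i' = x_i − (cap_i+1)): x_1 ≥ 6 gives C(3,3) = 1; x_2 ≥ 5 gives C(4,3) = 4; x_3 ≥ 4 gives C(5,3) = 10; x_4 ≥ 5 gives C(4,3) = 4. Together 19.
No two caps can be exceeded simultaneously, so the pair terms are all 0.
By inclusion–exclusion the count is 84 − 19 + 0 = 65.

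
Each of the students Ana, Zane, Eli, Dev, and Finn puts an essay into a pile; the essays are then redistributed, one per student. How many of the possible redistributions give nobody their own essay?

This is the derangement count D_5: permutations of 5 items with no fixed point.
By inclusion–exclusion this is Σ_{j=0}^{5} (−1)^j C(5,j)·(5−j)!.
Computing: 120 − 120 + 60 − 20 + 5 − 1 = 44.

44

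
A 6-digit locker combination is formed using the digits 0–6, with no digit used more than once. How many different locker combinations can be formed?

5040

This is a permutation of 6 out of 7: P(7,6) = 7!/1!.
7 × 6 × 5 × 4 × 3 × 2 = 5040.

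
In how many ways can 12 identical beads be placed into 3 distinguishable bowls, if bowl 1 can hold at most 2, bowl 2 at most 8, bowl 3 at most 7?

15

By stars and bars, unrestricted non-negative solutions to x_1+…+x_3 = 12 number C(12+2,2) = 91.
Subtract solutions that violate a single cap (substitute x_i' = x_i − (cap_i+1)): x_1 ≥ 3 gives C(11,2) = 55; x_2 ≥ 9 gives C(5,2) = 10; x_3 ≥ 8 gives C(6,2) = 15. Together 80.
Add back pairs where two caps are both exceeded: 1 + 3 + 0 = 4.
By inclusion–exclusion the count is 91 − 80 + 4 = 15.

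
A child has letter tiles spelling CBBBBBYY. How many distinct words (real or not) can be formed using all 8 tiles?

Letter multiplicities in CBBBBBYY: B×5, C×1, Y×2.
The number of distinct arrangements is 8!/(5!·2!) = 40320/240 = 168.

168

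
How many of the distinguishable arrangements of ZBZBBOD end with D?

60

Fix D in the last position and arrange the remaining 6 letters.
Those 6 letters have B appearing 3 times and Z appearing twice, giving (6)!/(3!·2!) = 60.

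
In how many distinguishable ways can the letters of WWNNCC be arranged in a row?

90

Letter multiplicities in WWNNCC: C×2, N×2, W×2.
Dividing 6! = 720 by 2!·2!·2! = 8 for the repeated letters gives 90.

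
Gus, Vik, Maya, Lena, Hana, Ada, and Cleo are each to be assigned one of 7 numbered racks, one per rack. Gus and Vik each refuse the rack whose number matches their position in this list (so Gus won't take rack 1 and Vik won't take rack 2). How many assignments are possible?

Let Aᵢ (for i ∈ {1, 2}) be the placements that put person i in their forbidden rack. Any j of these fix j positions, leaving (7−j)! ways to fill the rest, and there are C(2,j) ways to pick which j.
By inclusion–exclusion, the number of valid placements is Σ_{j=0}^{2} (−1)^j C(2,j)·(7−j)!.
Computing: 5040 − 1440 + 120 = 3720.

3720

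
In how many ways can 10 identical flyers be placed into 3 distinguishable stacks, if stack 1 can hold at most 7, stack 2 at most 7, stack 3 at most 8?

Without the upper bounds there are C(12,2) = 66 ways to split 10 among 3 stacks.
Subtract solutions that violate a single cap (substitute x_i' = x_i − (cap_i+1)): x_1 ≥ 8 gives C(4,2) = 6; x_2 ≥ 8 gives C(4,2) = 6; x_3 ≥ 9 gives C(3,2) = 3. Together 15.
No two caps can be exceeded simultaneously, so the pair terms are all 0.
By inclusion–exclusion the count is 66 − 15 + 0 = 51.

51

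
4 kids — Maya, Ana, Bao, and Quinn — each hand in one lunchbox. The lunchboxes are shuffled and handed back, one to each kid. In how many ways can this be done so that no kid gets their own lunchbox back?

9

This is the derangement count D_4: permutations of 4 items with no fixed point.
By inclusion–exclusion this is Σ_{j=0}^{4} (−1)^j C(4,j)·(4−j)!.
Computing: 24 − 24 + 12 − 4 + 1 = 9.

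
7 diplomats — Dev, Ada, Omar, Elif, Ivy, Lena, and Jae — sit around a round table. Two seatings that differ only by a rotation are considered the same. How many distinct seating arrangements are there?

720

Fix one person's seat to break rotational symmetry; the remaining 6 people can be arranged in (6)! = 720 ways.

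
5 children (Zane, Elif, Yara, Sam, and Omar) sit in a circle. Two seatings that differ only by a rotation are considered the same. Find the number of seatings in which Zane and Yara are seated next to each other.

12

Treat {Zane, Yara} as one unit (2 internal orders) and seat the resulting 4 units around the table: (3)! circular arrangements.
So 2 × (3)! = 2 × 6 = 12.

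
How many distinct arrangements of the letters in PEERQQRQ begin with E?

Fix E in the first position and arrange the remaining 7 letters.
Those 7 letters have Q appearing 3 times and R appearing twice, giving (7)!/(3!·2!) = 420.

420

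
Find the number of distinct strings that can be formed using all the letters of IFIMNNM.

The 7 letters of IFIMNNM have repeats: I appearing twice, M appearing twice, and N appearing twice.
Dividing 7! = 5040 by 2!·2!·2! = 8 for the repeated letters gives 630.

630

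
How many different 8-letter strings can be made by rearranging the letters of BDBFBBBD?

168

BDBFBBBD has 8 letters with B appearing 5 times and D appearing twice.
Dividing 8! = 40320 by 5!·2! = 240 for the repeated letters gives 168.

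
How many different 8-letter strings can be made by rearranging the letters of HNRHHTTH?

Letter multiplicities in HNRHHTTH: H×4, N×1, R×1, T×2.
The number of distinct arrangements is 8!/(4!·2!) = 40320/48 = 840.

840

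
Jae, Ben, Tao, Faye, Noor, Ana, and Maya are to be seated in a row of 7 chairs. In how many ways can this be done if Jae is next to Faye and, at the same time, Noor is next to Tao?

480

Treat {Jae,Faye} as one block (2 orders) and {Noor,Tao} as another (2 orders).
That leaves 5 units to arrange: 2 × 2 × 5! = 4 × 120 = 480.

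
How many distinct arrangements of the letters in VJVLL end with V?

Fix V in the last position and arrange the remaining 4 letters.
Those 4 letters have L appearing twice, giving (4)!/(2!) = 12.

12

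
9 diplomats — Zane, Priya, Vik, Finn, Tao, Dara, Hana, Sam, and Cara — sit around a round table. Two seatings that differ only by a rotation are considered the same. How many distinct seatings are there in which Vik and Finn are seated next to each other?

Treat {Vik, Finn} as one unit (2 internal orders) and seat the resulting 8 units around the table: (7)! circular arrangements.
So 2 × (7)! = 2 × 5040 = 10080.

10080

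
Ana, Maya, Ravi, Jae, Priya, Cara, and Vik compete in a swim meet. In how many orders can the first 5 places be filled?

2520

There are 7 choices for 1st place, 6 for 2nd, and so on down to 3 for position 5.
That gives 7 × 6 × 5 × 4 × 3 = 2520.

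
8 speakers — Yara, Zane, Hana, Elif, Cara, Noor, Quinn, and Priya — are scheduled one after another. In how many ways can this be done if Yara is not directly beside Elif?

30240

Of the 8! = 40320 arrangements, those with Yara and Elif adjacent number 2 × 7! = 10080 (treat the pair as a block with 2 internal orders).
Complementary counting: 40320 − 10080 = 30240.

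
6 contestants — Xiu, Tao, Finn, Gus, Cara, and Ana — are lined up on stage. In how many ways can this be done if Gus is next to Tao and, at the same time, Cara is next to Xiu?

96

Treat {Gus,Tao} as one block (2 orders) and {Cara,Xiu} as another (2 orders).
That leaves 4 units to arrange: 2 × 2 × 4! = 4 × 24 = 96.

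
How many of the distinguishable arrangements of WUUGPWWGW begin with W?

With the first slot taken by W, it remains to arrange the other 8 letters (UUGPWWGW).
Those 8 letters have G appearing twice, U appearing twice, and W appearing 3 times, giving (8)!/(3!·2!·2!) = 1680.

1680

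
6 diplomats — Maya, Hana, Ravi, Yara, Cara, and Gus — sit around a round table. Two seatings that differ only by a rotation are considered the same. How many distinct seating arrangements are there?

120

Fix one person's seat to break rotational symmetry; the remaining 5 people can be arranged in (5)! = 120 ways.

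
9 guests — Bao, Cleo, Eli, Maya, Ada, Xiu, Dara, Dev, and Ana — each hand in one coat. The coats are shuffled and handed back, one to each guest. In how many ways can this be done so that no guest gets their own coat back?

133496

Count assignments avoiding every fixed point. For any j of the 9 guests fixed to their own coat, the other 9−j can be arranged in (9−j)! ways.
By inclusion–exclusion this is Σ_{j=0}^{9} (−1)^j C(9,j)·(9−j)!.
Computing: 362880 − 362880 + 181440 − 60480 + 15120 − 3024 + 504 − 72 + 9 − 1 = 133496.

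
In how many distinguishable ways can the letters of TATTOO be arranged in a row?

TATTOO has 6 letters with O appearing twice and T appearing 3 times.
So there are 6! / (3!·2!) = 60 distinguishable arrangements.

60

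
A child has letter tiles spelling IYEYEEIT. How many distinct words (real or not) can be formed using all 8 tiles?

IYEYEEIT has 8 letters with E appearing 3 times, I appearing twice, and Y appearing twice.
Dividing 8! = 40320 by 3!·2!·2! = 24 for the repeated letters gives 1680.

1680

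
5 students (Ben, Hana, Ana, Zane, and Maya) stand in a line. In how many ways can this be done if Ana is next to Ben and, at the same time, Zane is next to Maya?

Treat {Ana,Ben} as one block (2 orders) and {Zane,Maya} as another (2 orders).
That leaves 3 units to arrange: 2 × 2 × 3! = 4 × 6 = 24.

24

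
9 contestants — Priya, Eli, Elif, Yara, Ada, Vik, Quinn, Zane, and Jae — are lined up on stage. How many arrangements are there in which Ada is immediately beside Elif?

80640

Treat {Ada, Elif} as a single unit. There are 8 units to order, and the pair itself can be ordered 2 ways.
That gives 2 × 8! = 2 × 40320 = 80640.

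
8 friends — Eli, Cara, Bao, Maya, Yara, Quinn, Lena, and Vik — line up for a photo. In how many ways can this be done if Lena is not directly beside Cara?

30240

Of the 8! = 40320 arrangements, those with Lena and Cara adjacent number 2 × 7! = 10080 (treat the pair as a block with 2 internal orders).
So 40320 − 10080 = 30240 arrangements keep them apart.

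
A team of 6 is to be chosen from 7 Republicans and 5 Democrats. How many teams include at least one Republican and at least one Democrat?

Unrestricted: C(12,6) = 924 ways to pick any 6 of the 12.
Subtract selections that omit an entire group: no Republicans → C(5,6) = 0; no Democrats → C(7,6) = 7.
Both groups omitted at once is impossible, so 924 − 7 = 917.

917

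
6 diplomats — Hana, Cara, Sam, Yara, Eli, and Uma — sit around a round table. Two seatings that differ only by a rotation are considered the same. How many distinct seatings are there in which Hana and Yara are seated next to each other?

48

Treat {Hana, Yara} as one unit (2 internal orders) and seat the resulting 5 units around the table: (4)! circular arrangements.
So 2 × (4)! = 2 × 24 = 48.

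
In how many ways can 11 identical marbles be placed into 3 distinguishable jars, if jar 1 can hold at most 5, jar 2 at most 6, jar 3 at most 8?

36

By stars and bars, unrestricted non-negative solutions to x_1+…+x_3 = 11 number C(11+2,2) = 78.
Subtract solutions that violate a single cap (substitute x_i' = x_i − (cap_i+1)): x_1 ≥ 6 gives C(7,2) = 21; x_2 ≥ 7 gives C(6,2) = 15; x_3 ≥ 9 gives C(4,2) = 6. Together 42.
No two caps can be exceeded simultaneously, so the pair terms are all 0.
By inclusion–exclusion the count is 78 − 42 + 0 = 36.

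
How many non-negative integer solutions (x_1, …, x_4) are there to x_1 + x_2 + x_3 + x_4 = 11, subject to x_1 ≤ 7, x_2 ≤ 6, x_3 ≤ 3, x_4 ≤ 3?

91

Ignoring the caps, the number of non-negative solutions to x_1+…+x_4 = 11 is C(14,3) = 364.
Subtract solutions that violate a single cap (substitute x_i' = x_i − (cap_i+1)): x_1 ≥ 8 gives C(6,3) = 20; x_2 ≥ 7 gives C(7,3) = 35; x_3 ≥ 4 gives C(10,3) = 120; x_4 ≥ 4 gives C(10,3) = 120. Together 295.
Add back pairs where two caps are both exceeded: 0 + 0 + 0 + 1 + 1 + 20 = 22.
By inclusion–exclusion the count is 364 − 295 + 22 = 91.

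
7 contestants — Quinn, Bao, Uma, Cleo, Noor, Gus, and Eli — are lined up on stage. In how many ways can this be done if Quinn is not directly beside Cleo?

There are 7! = 5040 arrangements in all. If Quinn and Cleo are adjacent, merging them into one block gives 2·(6)! = 1440 arrangements.
Complementary counting: 5040 − 1440 = 3600.

3600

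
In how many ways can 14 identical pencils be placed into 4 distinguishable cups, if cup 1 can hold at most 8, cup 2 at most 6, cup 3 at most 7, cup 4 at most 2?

121

By stars and bars, unrestricted non-negative solutions to x_1+…+x_4 = 14 number C(14+3,3) = 680.
Subtract solutions that violate a single cap (substitute x_i' = x_i − (cap_i+1)): x_1 ≥ 9 gives C(8,3) = 56; x_2 ≥ 7 gives C(10,3) = 120; x_3 ≥ 8 gives C(9,3) = 84; x_4 ≥ 3 gives C(14,3) = 364. Together 624.
Add back pairs where two caps are both exceeded: 0 + 0 + 10 + 0 + 35 + 20 = 65.
By inclusion–exclusion the count is 680 − 624 + 65 = 121.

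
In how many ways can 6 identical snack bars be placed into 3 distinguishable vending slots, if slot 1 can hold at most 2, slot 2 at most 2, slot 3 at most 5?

8

Ignoring the caps, the number of non-negative solutions to x_1+…+x_3 = 6 is C(8,2) = 28.
Subtract solutions that violate a single cap (substitute x_i' = x_i − (cap_i+1)): x_1 ≥ 3 gives C(5,2) = 10; x_2 ≥ 3 gives C(5,2) = 10; x_3 ≥ 6 gives C(2,2) = 1. Together 21.
Add back pairs where two caps are both exceeded: 1 + 0 + 0 = 1.
By inclusion–exclusion the count is 28 − 21 + 1 = 8.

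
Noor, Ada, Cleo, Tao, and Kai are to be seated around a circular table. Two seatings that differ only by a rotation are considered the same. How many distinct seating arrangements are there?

24

Fix one person's seat to break rotational symmetry; the remaining 4 people can be arranged in (4)! = 24 ways.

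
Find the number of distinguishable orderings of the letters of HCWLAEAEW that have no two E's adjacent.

There are 9!/(2!·2!·2!) = 45360 arrangements of HCWLAEAEW in total.
If the two E's are adjacent, glue them into one block, leaving 8 items to arrange: (8)!/(2!·2!) = 10080 ways.
Subtracting, 45360 − 10080 = 35280 arrangements keep the E's apart.

35280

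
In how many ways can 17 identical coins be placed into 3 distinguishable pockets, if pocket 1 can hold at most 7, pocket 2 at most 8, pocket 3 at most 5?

10

Ignoring the caps, the number of non-negative solutions to x_1+…+x_3 = 17 is C(19,2) = 171.
Subtract solutions that violate a single cap (substitute x_i' = x_i − (cap_i+1)): x_1 ≥ 8 gives C(11,2) = 55; x_2 ≥ 9 gives C(10,2) = 45; x_3 ≥ 6 gives C(13,2) = 78. Together 178.
Add back pairs where two caps are both exceeded: 1 + 10 + 6 = 17.
By inclusion–exclusion the count is 171 − 178 + 17 = 10.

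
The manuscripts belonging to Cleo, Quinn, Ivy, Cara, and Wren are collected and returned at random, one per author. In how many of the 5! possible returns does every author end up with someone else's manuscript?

44

Let Aᵢ be the assignments in which author i gets their own manuscript. We want the size of the complement of A₁∪…∪A_5.
By inclusion–exclusion this is Σ_{j=0}^{5} (−1)^j C(5,j)·(5−j)!.
Computing: 120 − 120 + 60 − 20 + 5 − 1 = 44.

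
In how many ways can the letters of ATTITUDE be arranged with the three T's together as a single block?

720

Treat the 3 copies of T as a single block. The multiset to arrange is then {TTT, A, D, E, I, U}, 6 items in all.
All 6 items are distinct, so there are (6)! = 720 arrangements.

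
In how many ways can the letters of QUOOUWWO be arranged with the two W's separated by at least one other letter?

There are 8!/(3!·2!·2!) = 1680 arrangements of QUOOUWWO in total.
Arrangements with the W's together: treat WW as one letter, giving (7)!/(3!·2!) = 420.
Hence 1680 − 420 = 1260.

1260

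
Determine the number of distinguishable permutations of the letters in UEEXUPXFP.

22680

Letter multiplicities in UEEXUPXFP: E×2, F×1, P×2, U×2, X×2.
So there are 9! / (2!·2!·2!·2!) = 22680 distinguishable arrangements.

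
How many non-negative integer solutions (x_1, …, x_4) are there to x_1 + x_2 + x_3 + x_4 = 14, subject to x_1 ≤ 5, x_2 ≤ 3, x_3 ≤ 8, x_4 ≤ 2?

30

By stars and bars, unrestricted non-negative solutions to x_1+…+x_4 = 14 number C(14+3,3) = 680.
Subtract solutions that violate a single cap (substitute x_i' = x_i − (cap_i+1)): x_1 ≥ 6 gives C(11,3) = 165; x_2 ≥ 4 gives C(13,3) = 286; x_3 ≥ 9 gives C(8,3) = 56; x_4 ≥ 3 gives C(14,3) = 364. Together 871.
Add back pairs where two caps are both exceeded: 35 + 0 + 56 + 4 + 120 + 10 = 225.
Subtract triples: 0 + 4 + 0 + 0 = 4.
By inclusion–exclusion the count is 680 − 871 + 225 − 4 = 30.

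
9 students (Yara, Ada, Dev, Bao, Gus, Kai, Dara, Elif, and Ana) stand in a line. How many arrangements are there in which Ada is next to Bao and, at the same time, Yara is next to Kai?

20160

Treat {Ada,Bao} as one block (2 orders) and {Yara,Kai} as another (2 orders).
That leaves 7 units to arrange: 2 × 2 × 7! = 4 × 5040 = 20160.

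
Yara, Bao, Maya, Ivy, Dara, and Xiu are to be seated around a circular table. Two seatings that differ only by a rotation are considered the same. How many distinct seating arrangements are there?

120

Around a circle, 6 distinct people have 6!/6 = (5)! = 120 rotationally distinct seatings.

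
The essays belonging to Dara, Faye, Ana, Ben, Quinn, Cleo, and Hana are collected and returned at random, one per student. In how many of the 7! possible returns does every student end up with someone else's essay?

Let Aᵢ be the assignments in which student i gets their own essay. We want the size of the complement of A₁∪…∪A_7.
By inclusion–exclusion this is Σ_{j=0}^{7} (−1)^j C(7,j)·(7−j)!.
Computing: 5040 − 5040 + 2520 − 840 + 210 − 42 + 7 − 1 = 1854.

1854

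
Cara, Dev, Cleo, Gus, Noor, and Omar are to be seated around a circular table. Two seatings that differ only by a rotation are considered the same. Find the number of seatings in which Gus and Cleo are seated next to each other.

48

Treat {Gus, Cleo} as one unit (2 internal orders) and seat the resulting 5 units around the table: (4)! circular arrangements.
So 2 × (4)! = 2 × 24 = 48.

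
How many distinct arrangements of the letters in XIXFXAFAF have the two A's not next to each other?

Total arrangements of XIXFXAFAF: 9!/(3!·3!·2!) = 5040.
Arrangements with the A's together: treat AA as one letter, giving (8)!/(3!·3!) = 1120.
Subtracting, 5040 − 1120 = 3920 arrangements keep the A's apart.

3920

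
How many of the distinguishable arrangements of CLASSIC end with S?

360

Fix S in the last position and arrange the remaining 6 letters.
Those 6 letters have C appearing twice, giving (6)!/(2!) = 360.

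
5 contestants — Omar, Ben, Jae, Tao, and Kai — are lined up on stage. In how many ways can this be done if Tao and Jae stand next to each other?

Glue Tao and Jae into one block (2 internal orders), leaving 4 units to arrange in a row.
So the count is 2·(4)! = 48.

48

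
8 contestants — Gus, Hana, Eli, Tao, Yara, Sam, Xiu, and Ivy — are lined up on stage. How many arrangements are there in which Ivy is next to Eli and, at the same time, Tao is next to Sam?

2880

Treat {Ivy,Eli} as one block (2 orders) and {Tao,Sam} as another (2 orders).
That leaves 6 units to arrange: 2 × 2 × 6! = 4 × 720 = 2880.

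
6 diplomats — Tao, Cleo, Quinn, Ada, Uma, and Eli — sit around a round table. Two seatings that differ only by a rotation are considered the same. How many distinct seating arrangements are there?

120

Around a circle, 6 distinct people have 6!/6 = (5)! = 120 rotationally distinct seatings.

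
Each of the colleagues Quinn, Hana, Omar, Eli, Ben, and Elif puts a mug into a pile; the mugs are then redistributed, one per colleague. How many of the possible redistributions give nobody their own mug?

Let Aᵢ be the assignments in which colleague i gets their own mug. We want the size of the complement of A₁∪…∪A_6.
By inclusion–exclusion this is Σ_{j=0}^{6} (−1)^j C(6,j)·(6−j)!.
Computing: 720 − 720 + 360 − 120 + 30 − 6 + 1 = 265.

265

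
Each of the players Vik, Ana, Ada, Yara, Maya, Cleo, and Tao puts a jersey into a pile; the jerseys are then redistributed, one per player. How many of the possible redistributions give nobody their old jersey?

Let Aᵢ be the assignments in which player i gets their old jersey. We want the size of the complement of A₁∪…∪A_7.
By inclusion–exclusion this is Σ_{j=0}^{7} (−1)^j C(7,j)·(7−j)!.
Computing: 5040 − 5040 + 2520 − 840 + 210 − 42 + 7 − 1 = 1854.

1854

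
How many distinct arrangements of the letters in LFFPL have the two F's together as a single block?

12

Treat the 2 copies of F as a single block. The multiset to arrange is then {FF, L, L, P}, 4 items in all.
That gives (4)!/(2!) = 12 arrangements.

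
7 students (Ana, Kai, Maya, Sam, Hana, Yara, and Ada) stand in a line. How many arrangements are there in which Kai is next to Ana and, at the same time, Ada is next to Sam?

480

Treat {Kai,Ana} as one block (2 orders) and {Ada,Sam} as another (2 orders).
That leaves 5 units to arrange: 2 × 2 × 5! = 4 × 120 = 480.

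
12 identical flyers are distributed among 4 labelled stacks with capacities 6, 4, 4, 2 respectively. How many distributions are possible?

31

Without the upper bounds there are C(15,3) = 455 ways to split 12 among 4 stacks.
Subtract solutions that violate a single cap (substitute x_i' = x_i − (cap_i+1)): x_1 ≥ 7 gives C(8,3) = 56; x_2 ≥ 5 gives C(10,3) = 120; x_3 ≥ 5 gives C(10,3) = 120; x_4 ≥ 3 gives C(12,3) = 220. Together 516.
Add back pairs where two caps are both exceeded: 1 + 1 + 10 + 10 + 35 + 35 = 92.
By inclusion–exclusion the count is 455 − 516 + 92 = 31.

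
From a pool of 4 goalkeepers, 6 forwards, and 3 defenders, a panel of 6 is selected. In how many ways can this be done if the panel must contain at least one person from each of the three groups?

With no constraint there are C(13,6) = 1716 possible selections.
Subtract selections that omit an entire group: no goalkeepers → C(9,6) = 84; no forwards → C(7,6) = 7; no defenders → C(10,6) = 210.
Add back selections omitting two groups (i.e. drawn from a single group): C(4,6) + C(6,6) + C(3,6) = 1.
By inclusion–exclusion: 1716 − 301 + 1 = 1416.

1416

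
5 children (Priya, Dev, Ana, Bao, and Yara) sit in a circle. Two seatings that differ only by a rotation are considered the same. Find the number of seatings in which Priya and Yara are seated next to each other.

Treat {Priya, Yara} as one unit (2 internal orders) and seat the resulting 4 units around the table: (3)! circular arrangements.
So 2 × (3)! = 2 × 6 = 12.

12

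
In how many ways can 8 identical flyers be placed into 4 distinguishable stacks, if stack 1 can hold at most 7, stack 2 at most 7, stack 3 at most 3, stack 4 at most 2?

76

Without the upper bounds there are C(11,3) = 165 ways to split 8 among 4 stacks.
Subtract solutions that violate a single cap (substitute x_i' = x_i − (cap_i+1)): x_1 ≥ 8 gives C(3,3) = 1; x_2 ≥ 8 gives C(3,3) = 1; x_3 ≥ 4 gives C(7,3) = 35; x_4 ≥ 3 gives C(8,3) = 56. Together 93.
Add back pairs where two caps are both exceeded: 0 + 0 + 0 + 0 + 0 + 4 = 4.
By inclusion–exclusion the count is 165 − 93 + 4 = 76.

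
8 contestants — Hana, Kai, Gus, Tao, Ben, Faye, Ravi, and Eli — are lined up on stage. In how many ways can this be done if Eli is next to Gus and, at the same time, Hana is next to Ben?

Treat {Eli,Gus} as one block (2 orders) and {Hana,Ben} as another (2 orders).
That leaves 6 units to arrange: 2 × 2 × 6! = 4 × 720 = 2880.

2880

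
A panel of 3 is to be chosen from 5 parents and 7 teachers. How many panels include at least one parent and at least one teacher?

With no constraint there are C(12,3) = 220 possible selections.
Subtract selections that omit an entire group: no parents → C(7,3) = 35; no teachers → C(5,3) = 10.
Both groups omitted at once is impossible, so 220 − 45 = 175.

175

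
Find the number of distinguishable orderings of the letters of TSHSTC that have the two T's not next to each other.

There are 6!/(2!·2!) = 180 arrangements of TSHSTC in total.
Arrangements with the T's together: treat TT as one letter, giving (5)!/(2!) = 60.
Subtracting, 180 − 60 = 120 arrangements keep the T's apart.

120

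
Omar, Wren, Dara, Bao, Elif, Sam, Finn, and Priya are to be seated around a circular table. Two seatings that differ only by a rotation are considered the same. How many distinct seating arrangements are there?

5040

Around a circle, 8 distinct people have 8!/8 = (7)! = 5040 rotationally distinct seatings.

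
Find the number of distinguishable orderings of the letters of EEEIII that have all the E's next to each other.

Treat the 3 copies of E as a single block. The multiset to arrange is then {EEE, I, I, I}, 4 items in all.
That gives (4)!/(3!) = 4 arrangements.

4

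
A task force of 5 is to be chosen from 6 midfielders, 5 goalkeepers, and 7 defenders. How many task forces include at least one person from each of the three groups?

6055

Unrestricted: C(18,5) = 8568 ways to pick any 5 of the 18.
Selections missing a whole group: no midfielders → C(12,5) = 792; no goalkeepers → C(13,5) = 1287; no defenders → C(11,5) = 462.
Add back selections omitting two groups (i.e. drawn from a single group): C(6,5) + C(5,5) + C(7,5) = 28.
By inclusion–exclusion: 8568 − 2541 + 28 = 6055.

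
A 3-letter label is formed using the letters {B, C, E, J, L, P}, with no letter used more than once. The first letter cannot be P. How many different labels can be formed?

The first letter has 6−1 = 5 choices (anything except P).
The remaining 2 letters are filled from the other 5 symbols without repetition: 5 × 4 = 20.
Total: 5 × 20 = 100.

100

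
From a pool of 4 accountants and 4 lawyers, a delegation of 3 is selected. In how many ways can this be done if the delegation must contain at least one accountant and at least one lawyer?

Total 3-person selections from all 8: C(8,3) = 56.
Subtract selections that omit an entire group: no accountants → C(4,3) = 4; no lawyers → C(4,3) = 4.
Both groups omitted at once is impossible, so 56 − 8 = 48.

48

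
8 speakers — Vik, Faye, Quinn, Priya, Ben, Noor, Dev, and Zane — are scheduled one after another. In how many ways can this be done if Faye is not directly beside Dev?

30240

Of the 8! = 40320 arrangements, those with Faye and Dev adjacent number 2 × 7! = 10080 (treat the pair as a block with 2 internal orders).
So 40320 − 10080 = 30240 arrangements keep them apart.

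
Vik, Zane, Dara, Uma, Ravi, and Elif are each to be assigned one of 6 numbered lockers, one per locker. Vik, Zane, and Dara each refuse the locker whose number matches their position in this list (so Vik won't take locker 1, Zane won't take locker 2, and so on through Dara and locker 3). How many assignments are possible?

Let Aᵢ (for i ∈ {1, 2, 3}) be the placements that put person i in their forbidden locker. Any j of these fix j positions, leaving (6−j)! ways to fill the rest, and there are C(3,j) ways to pick which j.
By inclusion–exclusion, the number of valid placements is Σ_{j=0}^{3} (−1)^j C(3,j)·(6−j)!.
Computing: 720 − 360 + 72 − 6 = 426.

426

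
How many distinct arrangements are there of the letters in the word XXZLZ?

The 5 letters of XXZLZ have repeats: X appearing twice and Z appearing twice.
Dividing 5! = 120 by 2!·2! = 4 for the repeated letters gives 30.

30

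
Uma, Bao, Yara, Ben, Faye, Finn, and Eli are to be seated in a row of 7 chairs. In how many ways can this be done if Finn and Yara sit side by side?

1440

Treat {Finn, Yara} as a single unit. There are 6 units to order, and the pair itself can be ordered 2 ways.
That gives 2 × 6! = 2 × 720 = 1440.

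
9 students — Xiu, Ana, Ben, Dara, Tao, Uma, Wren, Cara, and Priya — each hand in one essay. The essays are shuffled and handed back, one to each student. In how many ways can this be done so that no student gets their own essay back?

133496

Let Aᵢ be the assignments in which student i gets their own essay. We want the size of the complement of A₁∪…∪A_9.
By inclusion–exclusion this is Σ_{j=0}^{9} (−1)^j C(9,j)·(9−j)!.
Computing: 362880 − 362880 + 181440 − 60480 + 15120 − 3024 + 504 − 72 + 9 − 1 = 133496.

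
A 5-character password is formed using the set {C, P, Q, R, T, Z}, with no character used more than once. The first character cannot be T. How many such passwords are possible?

600

The first character has 6−1 = 5 choices (anything except T).
The remaining 4 characters are filled from the other 5 symbols without repetition: 5 × 4 × 3 × 2 = 120.
Total: 5 × 120 = 600.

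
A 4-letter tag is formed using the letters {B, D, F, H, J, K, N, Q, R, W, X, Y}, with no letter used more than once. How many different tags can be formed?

11880

With no repetition, fill the 4 letters in order: 12 choices, then 11, down to 9.
That product is 12 × 11 × 10 × 9 = 11880.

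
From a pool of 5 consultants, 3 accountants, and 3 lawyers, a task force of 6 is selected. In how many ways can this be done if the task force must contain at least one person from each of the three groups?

Total 6-person selections from all 11: C(11,6) = 462.
Subtract selections that omit an entire group: no consultants → C(6,6) = 1; no accountants → C(8,6) = 28; no lawyers → C(8,6) = 28.
Add back selections omitting two groups (i.e. drawn from a single group): C(5,6) + C(3,6) + C(3,6) = 0.
By inclusion–exclusion: 462 − 57 + 0 = 405.

405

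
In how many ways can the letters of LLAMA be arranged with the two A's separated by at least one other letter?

Total arrangements of LLAMA: 5!/(2!·2!) = 30.
If the two A's are adjacent, glue them into one block, leaving 4 items to arrange: (4)!/(2!) = 12 ways.
Subtracting, 30 − 12 = 18 arrangements keep the A's apart.

18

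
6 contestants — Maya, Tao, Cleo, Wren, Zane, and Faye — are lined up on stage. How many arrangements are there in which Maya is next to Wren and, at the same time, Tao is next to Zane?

Treat {Maya,Wren} as one block (2 orders) and {Tao,Zane} as another (2 orders).
That leaves 4 units to arrange: 2 × 2 × 4! = 4 × 24 = 96.

96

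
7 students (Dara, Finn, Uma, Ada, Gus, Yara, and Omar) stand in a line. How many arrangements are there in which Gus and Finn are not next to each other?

There are 7! = 5040 arrangements in all. If Gus and Finn are adjacent, merging them into one block gives 2·(6)! = 1440 arrangements.
Complementary counting: 5040 − 1440 = 3600.

3600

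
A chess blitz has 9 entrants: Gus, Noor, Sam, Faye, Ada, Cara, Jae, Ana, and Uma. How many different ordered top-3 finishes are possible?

There are 9 choices for 1st place, 8 for 2nd, and 7 for 3rd.
That gives 9 × 8 × 7 = 504.

504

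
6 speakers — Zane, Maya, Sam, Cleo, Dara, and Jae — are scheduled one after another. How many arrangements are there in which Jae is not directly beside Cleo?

480

Of the 6! = 720 arrangements, those with Jae and Cleo adjacent number 2 × 5! = 240 (treat the pair as a block with 2 internal orders).
So 720 − 240 = 480 arrangements keep them apart.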